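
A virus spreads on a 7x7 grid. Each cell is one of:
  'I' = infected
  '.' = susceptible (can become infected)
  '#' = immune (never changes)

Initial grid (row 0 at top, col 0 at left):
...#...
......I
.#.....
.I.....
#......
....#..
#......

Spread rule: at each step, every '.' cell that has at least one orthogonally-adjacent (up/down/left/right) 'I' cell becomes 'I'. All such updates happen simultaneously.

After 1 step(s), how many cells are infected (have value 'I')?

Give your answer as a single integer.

Step 0 (initial): 2 infected
Step 1: +6 new -> 8 infected

Answer: 8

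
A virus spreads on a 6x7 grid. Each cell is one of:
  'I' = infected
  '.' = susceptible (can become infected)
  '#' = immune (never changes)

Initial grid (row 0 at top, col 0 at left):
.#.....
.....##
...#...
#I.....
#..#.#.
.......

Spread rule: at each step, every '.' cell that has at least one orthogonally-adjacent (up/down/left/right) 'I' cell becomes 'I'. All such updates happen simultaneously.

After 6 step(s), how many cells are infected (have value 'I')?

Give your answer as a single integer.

Answer: 31

Derivation:
Step 0 (initial): 1 infected
Step 1: +3 new -> 4 infected
Step 2: +6 new -> 10 infected
Step 3: +5 new -> 15 infected
Step 4: +7 new -> 22 infected
Step 5: +5 new -> 27 infected
Step 6: +4 new -> 31 infected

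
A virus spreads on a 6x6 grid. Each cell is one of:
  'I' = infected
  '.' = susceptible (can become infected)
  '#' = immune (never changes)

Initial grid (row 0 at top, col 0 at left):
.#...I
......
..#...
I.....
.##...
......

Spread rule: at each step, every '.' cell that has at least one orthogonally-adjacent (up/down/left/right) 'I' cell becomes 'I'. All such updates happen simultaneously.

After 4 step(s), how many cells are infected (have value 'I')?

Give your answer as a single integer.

Step 0 (initial): 2 infected
Step 1: +5 new -> 7 infected
Step 2: +7 new -> 14 infected
Step 3: +8 new -> 22 infected
Step 4: +6 new -> 28 infected

Answer: 28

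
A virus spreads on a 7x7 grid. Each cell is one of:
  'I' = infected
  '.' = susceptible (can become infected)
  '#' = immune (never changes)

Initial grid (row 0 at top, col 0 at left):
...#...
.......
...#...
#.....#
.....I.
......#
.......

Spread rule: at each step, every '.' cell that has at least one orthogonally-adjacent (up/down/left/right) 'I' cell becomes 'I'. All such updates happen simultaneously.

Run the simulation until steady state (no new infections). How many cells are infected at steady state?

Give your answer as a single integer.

Step 0 (initial): 1 infected
Step 1: +4 new -> 5 infected
Step 2: +5 new -> 10 infected
Step 3: +8 new -> 18 infected
Step 4: +7 new -> 25 infected
Step 5: +8 new -> 33 infected
Step 6: +4 new -> 37 infected
Step 7: +4 new -> 41 infected
Step 8: +2 new -> 43 infected
Step 9: +1 new -> 44 infected
Step 10: +0 new -> 44 infected

Answer: 44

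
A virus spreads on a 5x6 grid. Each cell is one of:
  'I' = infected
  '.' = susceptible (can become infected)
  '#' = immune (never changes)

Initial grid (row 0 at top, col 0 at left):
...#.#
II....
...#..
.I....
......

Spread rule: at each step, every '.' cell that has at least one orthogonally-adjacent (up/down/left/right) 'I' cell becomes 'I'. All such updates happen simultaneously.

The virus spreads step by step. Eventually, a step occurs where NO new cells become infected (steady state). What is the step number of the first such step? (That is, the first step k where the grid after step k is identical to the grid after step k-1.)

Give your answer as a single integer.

Step 0 (initial): 3 infected
Step 1: +8 new -> 11 infected
Step 2: +6 new -> 17 infected
Step 3: +3 new -> 20 infected
Step 4: +5 new -> 25 infected
Step 5: +2 new -> 27 infected
Step 6: +0 new -> 27 infected

Answer: 6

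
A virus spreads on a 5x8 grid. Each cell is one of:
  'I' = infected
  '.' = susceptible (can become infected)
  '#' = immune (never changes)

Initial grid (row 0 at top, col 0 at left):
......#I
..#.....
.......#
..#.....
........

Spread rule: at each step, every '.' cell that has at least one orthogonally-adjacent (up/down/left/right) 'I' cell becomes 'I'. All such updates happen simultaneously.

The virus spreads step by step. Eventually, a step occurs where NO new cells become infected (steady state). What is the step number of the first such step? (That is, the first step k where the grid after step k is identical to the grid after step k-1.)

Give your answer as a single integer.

Step 0 (initial): 1 infected
Step 1: +1 new -> 2 infected
Step 2: +1 new -> 3 infected
Step 3: +2 new -> 5 infected
Step 4: +4 new -> 9 infected
Step 5: +6 new -> 15 infected
Step 6: +5 new -> 20 infected
Step 7: +4 new -> 24 infected
Step 8: +3 new -> 27 infected
Step 9: +5 new -> 32 infected
Step 10: +3 new -> 35 infected
Step 11: +1 new -> 36 infected
Step 12: +0 new -> 36 infected

Answer: 12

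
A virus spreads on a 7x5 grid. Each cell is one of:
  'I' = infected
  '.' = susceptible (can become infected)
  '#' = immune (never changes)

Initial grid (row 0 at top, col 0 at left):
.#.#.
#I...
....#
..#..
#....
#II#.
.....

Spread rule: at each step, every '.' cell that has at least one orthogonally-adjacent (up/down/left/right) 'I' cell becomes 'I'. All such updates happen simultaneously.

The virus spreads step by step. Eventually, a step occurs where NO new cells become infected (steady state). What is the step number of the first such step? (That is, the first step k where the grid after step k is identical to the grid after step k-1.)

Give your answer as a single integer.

Answer: 5

Derivation:
Step 0 (initial): 3 infected
Step 1: +6 new -> 9 infected
Step 2: +8 new -> 17 infected
Step 3: +6 new -> 23 infected
Step 4: +3 new -> 26 infected
Step 5: +0 new -> 26 infected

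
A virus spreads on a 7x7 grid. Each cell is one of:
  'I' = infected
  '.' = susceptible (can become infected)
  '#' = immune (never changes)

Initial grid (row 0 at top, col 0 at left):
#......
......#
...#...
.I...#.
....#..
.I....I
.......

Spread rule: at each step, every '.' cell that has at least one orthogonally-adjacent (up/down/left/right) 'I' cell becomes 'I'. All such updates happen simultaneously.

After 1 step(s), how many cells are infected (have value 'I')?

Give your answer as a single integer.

Answer: 13

Derivation:
Step 0 (initial): 3 infected
Step 1: +10 new -> 13 infected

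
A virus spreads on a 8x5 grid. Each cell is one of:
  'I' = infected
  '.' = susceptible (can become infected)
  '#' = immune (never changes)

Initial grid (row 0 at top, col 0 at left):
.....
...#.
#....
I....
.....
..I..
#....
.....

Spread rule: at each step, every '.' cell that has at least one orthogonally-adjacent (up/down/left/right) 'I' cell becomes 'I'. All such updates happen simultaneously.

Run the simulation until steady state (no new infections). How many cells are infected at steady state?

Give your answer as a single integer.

Answer: 37

Derivation:
Step 0 (initial): 2 infected
Step 1: +6 new -> 8 infected
Step 2: +9 new -> 17 infected
Step 3: +7 new -> 24 infected
Step 4: +7 new -> 31 infected
Step 5: +3 new -> 34 infected
Step 6: +2 new -> 36 infected
Step 7: +1 new -> 37 infected
Step 8: +0 new -> 37 infected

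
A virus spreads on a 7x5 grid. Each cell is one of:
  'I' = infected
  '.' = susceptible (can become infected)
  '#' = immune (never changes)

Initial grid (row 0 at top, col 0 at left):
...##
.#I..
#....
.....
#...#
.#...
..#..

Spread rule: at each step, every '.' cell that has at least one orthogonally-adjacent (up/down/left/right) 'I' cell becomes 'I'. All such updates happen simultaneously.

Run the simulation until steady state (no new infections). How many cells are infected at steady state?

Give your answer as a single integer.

Answer: 24

Derivation:
Step 0 (initial): 1 infected
Step 1: +3 new -> 4 infected
Step 2: +5 new -> 9 infected
Step 3: +5 new -> 14 infected
Step 4: +6 new -> 20 infected
Step 5: +1 new -> 21 infected
Step 6: +2 new -> 23 infected
Step 7: +1 new -> 24 infected
Step 8: +0 new -> 24 infected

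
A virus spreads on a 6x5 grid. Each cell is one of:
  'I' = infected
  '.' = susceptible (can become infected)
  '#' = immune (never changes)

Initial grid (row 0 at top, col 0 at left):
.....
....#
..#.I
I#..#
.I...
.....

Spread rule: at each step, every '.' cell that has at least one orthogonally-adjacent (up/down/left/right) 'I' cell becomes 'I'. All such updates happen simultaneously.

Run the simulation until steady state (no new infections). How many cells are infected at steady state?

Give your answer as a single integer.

Answer: 26

Derivation:
Step 0 (initial): 3 infected
Step 1: +5 new -> 8 infected
Step 2: +8 new -> 16 infected
Step 3: +6 new -> 22 infected
Step 4: +4 new -> 26 infected
Step 5: +0 new -> 26 infected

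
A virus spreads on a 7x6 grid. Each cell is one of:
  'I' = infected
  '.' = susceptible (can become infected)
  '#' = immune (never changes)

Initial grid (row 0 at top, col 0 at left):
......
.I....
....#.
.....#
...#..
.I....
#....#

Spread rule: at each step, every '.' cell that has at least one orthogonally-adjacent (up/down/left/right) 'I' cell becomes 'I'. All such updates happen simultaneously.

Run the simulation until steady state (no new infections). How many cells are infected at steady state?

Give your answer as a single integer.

Answer: 37

Derivation:
Step 0 (initial): 2 infected
Step 1: +8 new -> 10 infected
Step 2: +10 new -> 20 infected
Step 3: +7 new -> 27 infected
Step 4: +6 new -> 33 infected
Step 5: +4 new -> 37 infected
Step 6: +0 new -> 37 infected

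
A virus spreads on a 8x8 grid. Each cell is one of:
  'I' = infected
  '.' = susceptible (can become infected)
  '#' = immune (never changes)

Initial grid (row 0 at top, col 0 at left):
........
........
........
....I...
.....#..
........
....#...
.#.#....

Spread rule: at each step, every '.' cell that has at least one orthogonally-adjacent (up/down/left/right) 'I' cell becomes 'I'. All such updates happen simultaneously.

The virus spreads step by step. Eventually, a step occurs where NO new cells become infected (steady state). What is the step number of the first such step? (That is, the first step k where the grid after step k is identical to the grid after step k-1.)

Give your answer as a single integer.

Step 0 (initial): 1 infected
Step 1: +4 new -> 5 infected
Step 2: +7 new -> 12 infected
Step 3: +11 new -> 23 infected
Step 4: +13 new -> 36 infected
Step 5: +11 new -> 47 infected
Step 6: +9 new -> 56 infected
Step 7: +3 new -> 59 infected
Step 8: +1 new -> 60 infected
Step 9: +0 new -> 60 infected

Answer: 9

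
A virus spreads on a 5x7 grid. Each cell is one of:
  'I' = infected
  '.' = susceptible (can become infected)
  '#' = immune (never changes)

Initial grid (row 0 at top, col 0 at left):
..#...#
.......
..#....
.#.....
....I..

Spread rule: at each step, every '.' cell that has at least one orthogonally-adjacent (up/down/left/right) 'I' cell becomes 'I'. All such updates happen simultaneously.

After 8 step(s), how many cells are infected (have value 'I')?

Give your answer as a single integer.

Step 0 (initial): 1 infected
Step 1: +3 new -> 4 infected
Step 2: +5 new -> 9 infected
Step 3: +6 new -> 15 infected
Step 4: +5 new -> 20 infected
Step 5: +5 new -> 25 infected
Step 6: +2 new -> 27 infected
Step 7: +3 new -> 30 infected
Step 8: +1 new -> 31 infected

Answer: 31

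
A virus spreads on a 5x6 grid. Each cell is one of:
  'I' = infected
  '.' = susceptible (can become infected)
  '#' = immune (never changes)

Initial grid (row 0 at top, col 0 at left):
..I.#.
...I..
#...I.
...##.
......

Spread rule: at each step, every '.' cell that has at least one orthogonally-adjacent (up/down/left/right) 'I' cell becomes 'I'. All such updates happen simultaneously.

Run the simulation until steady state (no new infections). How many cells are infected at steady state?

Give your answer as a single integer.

Answer: 26

Derivation:
Step 0 (initial): 3 infected
Step 1: +6 new -> 9 infected
Step 2: +5 new -> 14 infected
Step 3: +5 new -> 19 infected
Step 4: +3 new -> 22 infected
Step 5: +3 new -> 25 infected
Step 6: +1 new -> 26 infected
Step 7: +0 new -> 26 infected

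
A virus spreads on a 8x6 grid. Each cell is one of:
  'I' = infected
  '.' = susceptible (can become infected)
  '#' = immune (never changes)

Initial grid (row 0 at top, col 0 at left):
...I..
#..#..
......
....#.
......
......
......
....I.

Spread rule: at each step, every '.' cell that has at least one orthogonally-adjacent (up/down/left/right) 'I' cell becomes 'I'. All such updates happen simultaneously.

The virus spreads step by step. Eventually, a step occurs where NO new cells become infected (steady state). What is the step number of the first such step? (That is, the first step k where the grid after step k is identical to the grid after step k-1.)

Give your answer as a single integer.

Step 0 (initial): 2 infected
Step 1: +5 new -> 7 infected
Step 2: +8 new -> 15 infected
Step 3: +10 new -> 25 infected
Step 4: +9 new -> 34 infected
Step 5: +7 new -> 41 infected
Step 6: +3 new -> 44 infected
Step 7: +1 new -> 45 infected
Step 8: +0 new -> 45 infected

Answer: 8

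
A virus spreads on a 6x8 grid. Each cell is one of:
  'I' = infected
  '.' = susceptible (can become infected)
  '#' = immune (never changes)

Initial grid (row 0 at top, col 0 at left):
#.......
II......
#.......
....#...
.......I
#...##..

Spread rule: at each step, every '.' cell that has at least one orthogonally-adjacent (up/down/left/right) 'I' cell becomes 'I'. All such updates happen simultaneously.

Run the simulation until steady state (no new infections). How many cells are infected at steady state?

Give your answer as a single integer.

Answer: 42

Derivation:
Step 0 (initial): 3 infected
Step 1: +6 new -> 9 infected
Step 2: +8 new -> 17 infected
Step 3: +10 new -> 27 infected
Step 4: +11 new -> 38 infected
Step 5: +4 new -> 42 infected
Step 6: +0 new -> 42 infected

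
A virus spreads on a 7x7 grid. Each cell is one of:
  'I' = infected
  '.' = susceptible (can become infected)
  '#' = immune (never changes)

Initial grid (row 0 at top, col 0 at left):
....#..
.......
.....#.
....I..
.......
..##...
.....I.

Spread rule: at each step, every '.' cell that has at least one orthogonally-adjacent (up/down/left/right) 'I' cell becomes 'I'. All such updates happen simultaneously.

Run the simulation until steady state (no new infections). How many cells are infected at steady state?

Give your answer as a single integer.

Answer: 45

Derivation:
Step 0 (initial): 2 infected
Step 1: +7 new -> 9 infected
Step 2: +9 new -> 18 infected
Step 3: +8 new -> 26 infected
Step 4: +8 new -> 34 infected
Step 5: +7 new -> 41 infected
Step 6: +3 new -> 44 infected
Step 7: +1 new -> 45 infected
Step 8: +0 new -> 45 infected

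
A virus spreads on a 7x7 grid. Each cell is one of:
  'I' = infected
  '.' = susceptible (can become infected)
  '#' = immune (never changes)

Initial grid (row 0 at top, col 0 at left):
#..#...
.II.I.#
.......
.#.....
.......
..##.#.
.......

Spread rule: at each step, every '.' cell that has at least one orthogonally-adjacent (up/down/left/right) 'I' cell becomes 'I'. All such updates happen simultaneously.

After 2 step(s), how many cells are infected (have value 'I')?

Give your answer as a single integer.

Answer: 18

Derivation:
Step 0 (initial): 3 infected
Step 1: +9 new -> 12 infected
Step 2: +6 new -> 18 infected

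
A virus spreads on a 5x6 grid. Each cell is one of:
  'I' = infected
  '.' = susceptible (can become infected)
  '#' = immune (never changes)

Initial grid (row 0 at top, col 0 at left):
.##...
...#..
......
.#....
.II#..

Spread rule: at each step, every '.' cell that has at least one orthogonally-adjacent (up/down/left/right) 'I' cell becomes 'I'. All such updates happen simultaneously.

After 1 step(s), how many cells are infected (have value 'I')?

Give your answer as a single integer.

Answer: 4

Derivation:
Step 0 (initial): 2 infected
Step 1: +2 new -> 4 infected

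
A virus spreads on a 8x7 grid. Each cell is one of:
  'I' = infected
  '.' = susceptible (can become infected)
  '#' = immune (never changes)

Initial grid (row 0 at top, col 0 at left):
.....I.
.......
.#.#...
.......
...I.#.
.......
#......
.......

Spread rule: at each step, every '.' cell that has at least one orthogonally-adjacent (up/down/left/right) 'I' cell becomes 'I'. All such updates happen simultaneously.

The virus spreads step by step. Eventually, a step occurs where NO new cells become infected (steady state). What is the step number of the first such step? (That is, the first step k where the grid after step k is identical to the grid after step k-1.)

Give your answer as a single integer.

Step 0 (initial): 2 infected
Step 1: +7 new -> 9 infected
Step 2: +10 new -> 19 infected
Step 3: +13 new -> 32 infected
Step 4: +10 new -> 42 infected
Step 5: +7 new -> 49 infected
Step 6: +3 new -> 52 infected
Step 7: +0 new -> 52 infected

Answer: 7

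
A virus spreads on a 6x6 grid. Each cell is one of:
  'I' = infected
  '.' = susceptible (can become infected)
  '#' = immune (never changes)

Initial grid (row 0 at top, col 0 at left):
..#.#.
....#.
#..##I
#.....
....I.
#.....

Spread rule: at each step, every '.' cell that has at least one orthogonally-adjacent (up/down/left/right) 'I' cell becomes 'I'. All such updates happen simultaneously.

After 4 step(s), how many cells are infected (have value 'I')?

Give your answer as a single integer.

Answer: 20

Derivation:
Step 0 (initial): 2 infected
Step 1: +6 new -> 8 infected
Step 2: +5 new -> 13 infected
Step 3: +3 new -> 16 infected
Step 4: +4 new -> 20 infected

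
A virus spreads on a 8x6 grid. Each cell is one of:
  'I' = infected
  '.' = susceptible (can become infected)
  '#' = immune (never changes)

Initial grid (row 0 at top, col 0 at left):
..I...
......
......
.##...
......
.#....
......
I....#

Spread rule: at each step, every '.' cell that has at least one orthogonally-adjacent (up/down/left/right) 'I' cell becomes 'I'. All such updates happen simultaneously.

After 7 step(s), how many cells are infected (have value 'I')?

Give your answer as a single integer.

Step 0 (initial): 2 infected
Step 1: +5 new -> 7 infected
Step 2: +8 new -> 15 infected
Step 3: +8 new -> 23 infected
Step 4: +9 new -> 32 infected
Step 5: +6 new -> 38 infected
Step 6: +4 new -> 42 infected
Step 7: +2 new -> 44 infected

Answer: 44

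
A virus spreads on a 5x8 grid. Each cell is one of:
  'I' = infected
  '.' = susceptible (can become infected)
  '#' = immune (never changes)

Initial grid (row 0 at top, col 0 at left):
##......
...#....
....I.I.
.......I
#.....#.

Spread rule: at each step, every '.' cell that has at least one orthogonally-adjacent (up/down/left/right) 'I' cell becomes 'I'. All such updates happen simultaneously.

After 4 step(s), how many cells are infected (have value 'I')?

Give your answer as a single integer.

Step 0 (initial): 3 infected
Step 1: +8 new -> 11 infected
Step 2: +8 new -> 19 infected
Step 3: +8 new -> 27 infected
Step 4: +5 new -> 32 infected

Answer: 32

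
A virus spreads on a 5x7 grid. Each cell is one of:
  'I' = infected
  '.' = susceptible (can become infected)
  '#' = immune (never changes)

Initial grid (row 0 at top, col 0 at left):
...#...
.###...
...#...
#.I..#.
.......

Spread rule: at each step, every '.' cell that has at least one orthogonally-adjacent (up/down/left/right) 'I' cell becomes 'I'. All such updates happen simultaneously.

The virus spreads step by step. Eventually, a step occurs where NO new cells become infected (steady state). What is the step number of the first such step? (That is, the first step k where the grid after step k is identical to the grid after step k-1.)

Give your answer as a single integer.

Answer: 8

Derivation:
Step 0 (initial): 1 infected
Step 1: +4 new -> 5 infected
Step 2: +4 new -> 9 infected
Step 3: +4 new -> 13 infected
Step 4: +4 new -> 17 infected
Step 5: +5 new -> 22 infected
Step 6: +4 new -> 26 infected
Step 7: +2 new -> 28 infected
Step 8: +0 new -> 28 infected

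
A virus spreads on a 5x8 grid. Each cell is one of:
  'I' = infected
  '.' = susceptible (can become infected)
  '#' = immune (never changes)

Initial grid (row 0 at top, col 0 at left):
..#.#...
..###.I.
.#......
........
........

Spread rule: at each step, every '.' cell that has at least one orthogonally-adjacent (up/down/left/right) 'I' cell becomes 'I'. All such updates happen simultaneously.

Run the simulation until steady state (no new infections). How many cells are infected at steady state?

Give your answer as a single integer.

Answer: 33

Derivation:
Step 0 (initial): 1 infected
Step 1: +4 new -> 5 infected
Step 2: +5 new -> 10 infected
Step 3: +4 new -> 14 infected
Step 4: +4 new -> 18 infected
Step 5: +3 new -> 21 infected
Step 6: +2 new -> 23 infected
Step 7: +2 new -> 25 infected
Step 8: +2 new -> 27 infected
Step 9: +2 new -> 29 infected
Step 10: +1 new -> 30 infected
Step 11: +2 new -> 32 infected
Step 12: +1 new -> 33 infected
Step 13: +0 new -> 33 infected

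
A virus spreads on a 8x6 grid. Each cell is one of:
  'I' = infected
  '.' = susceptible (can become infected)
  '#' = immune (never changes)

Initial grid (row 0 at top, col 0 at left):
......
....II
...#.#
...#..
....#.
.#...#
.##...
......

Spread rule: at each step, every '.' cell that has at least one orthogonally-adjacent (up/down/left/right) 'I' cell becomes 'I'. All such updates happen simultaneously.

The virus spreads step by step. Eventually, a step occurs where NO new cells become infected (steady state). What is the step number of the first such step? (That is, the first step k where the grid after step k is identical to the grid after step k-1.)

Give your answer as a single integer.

Answer: 12

Derivation:
Step 0 (initial): 2 infected
Step 1: +4 new -> 6 infected
Step 2: +3 new -> 9 infected
Step 3: +4 new -> 13 infected
Step 4: +5 new -> 18 infected
Step 5: +4 new -> 22 infected
Step 6: +4 new -> 26 infected
Step 7: +2 new -> 28 infected
Step 8: +3 new -> 31 infected
Step 9: +3 new -> 34 infected
Step 10: +4 new -> 38 infected
Step 11: +2 new -> 40 infected
Step 12: +0 new -> 40 infected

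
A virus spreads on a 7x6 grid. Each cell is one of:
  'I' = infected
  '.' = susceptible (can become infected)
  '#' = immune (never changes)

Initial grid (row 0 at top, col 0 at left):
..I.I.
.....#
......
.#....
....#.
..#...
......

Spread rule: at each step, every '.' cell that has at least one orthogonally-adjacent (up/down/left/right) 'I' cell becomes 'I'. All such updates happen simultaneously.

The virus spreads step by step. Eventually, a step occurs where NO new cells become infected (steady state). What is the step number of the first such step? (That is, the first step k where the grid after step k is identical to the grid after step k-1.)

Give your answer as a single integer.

Step 0 (initial): 2 infected
Step 1: +5 new -> 7 infected
Step 2: +5 new -> 12 infected
Step 3: +6 new -> 18 infected
Step 4: +4 new -> 22 infected
Step 5: +4 new -> 26 infected
Step 6: +4 new -> 30 infected
Step 7: +5 new -> 35 infected
Step 8: +3 new -> 38 infected
Step 9: +0 new -> 38 infected

Answer: 9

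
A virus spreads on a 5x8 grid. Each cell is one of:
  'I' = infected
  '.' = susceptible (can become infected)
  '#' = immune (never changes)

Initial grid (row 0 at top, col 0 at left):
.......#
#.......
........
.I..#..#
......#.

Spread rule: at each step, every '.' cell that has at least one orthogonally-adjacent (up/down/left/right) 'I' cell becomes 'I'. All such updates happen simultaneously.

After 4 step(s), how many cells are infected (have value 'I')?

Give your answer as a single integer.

Answer: 20

Derivation:
Step 0 (initial): 1 infected
Step 1: +4 new -> 5 infected
Step 2: +6 new -> 11 infected
Step 3: +4 new -> 15 infected
Step 4: +5 new -> 20 infected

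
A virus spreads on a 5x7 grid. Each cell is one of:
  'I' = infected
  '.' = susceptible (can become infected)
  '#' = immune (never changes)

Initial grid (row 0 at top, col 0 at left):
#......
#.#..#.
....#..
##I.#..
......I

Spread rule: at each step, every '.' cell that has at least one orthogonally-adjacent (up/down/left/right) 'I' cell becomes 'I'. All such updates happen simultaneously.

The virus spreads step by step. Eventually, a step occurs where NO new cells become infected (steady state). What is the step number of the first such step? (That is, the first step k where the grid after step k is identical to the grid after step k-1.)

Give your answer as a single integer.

Step 0 (initial): 2 infected
Step 1: +5 new -> 7 infected
Step 2: +7 new -> 14 infected
Step 3: +6 new -> 20 infected
Step 4: +4 new -> 24 infected
Step 5: +3 new -> 27 infected
Step 6: +0 new -> 27 infected

Answer: 6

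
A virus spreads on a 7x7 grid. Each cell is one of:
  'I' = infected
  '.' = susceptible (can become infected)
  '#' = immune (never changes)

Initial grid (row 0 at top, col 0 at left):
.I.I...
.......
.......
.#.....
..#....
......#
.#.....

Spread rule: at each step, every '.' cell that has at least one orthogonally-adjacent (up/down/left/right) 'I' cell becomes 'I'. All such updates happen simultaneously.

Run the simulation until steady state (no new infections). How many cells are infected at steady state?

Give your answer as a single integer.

Answer: 45

Derivation:
Step 0 (initial): 2 infected
Step 1: +5 new -> 7 infected
Step 2: +6 new -> 13 infected
Step 3: +6 new -> 19 infected
Step 4: +6 new -> 25 infected
Step 5: +5 new -> 30 infected
Step 6: +7 new -> 37 infected
Step 7: +6 new -> 43 infected
Step 8: +1 new -> 44 infected
Step 9: +1 new -> 45 infected
Step 10: +0 new -> 45 infected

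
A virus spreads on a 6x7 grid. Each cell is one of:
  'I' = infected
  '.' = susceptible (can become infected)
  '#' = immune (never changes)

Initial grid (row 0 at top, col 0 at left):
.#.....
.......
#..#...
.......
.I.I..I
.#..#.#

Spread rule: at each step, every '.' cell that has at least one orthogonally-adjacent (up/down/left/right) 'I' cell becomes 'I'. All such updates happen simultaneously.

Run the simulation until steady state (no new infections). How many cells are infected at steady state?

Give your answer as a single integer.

Step 0 (initial): 3 infected
Step 1: +8 new -> 11 infected
Step 2: +9 new -> 20 infected
Step 3: +5 new -> 25 infected
Step 4: +5 new -> 30 infected
Step 5: +5 new -> 35 infected
Step 6: +1 new -> 36 infected
Step 7: +0 new -> 36 infected

Answer: 36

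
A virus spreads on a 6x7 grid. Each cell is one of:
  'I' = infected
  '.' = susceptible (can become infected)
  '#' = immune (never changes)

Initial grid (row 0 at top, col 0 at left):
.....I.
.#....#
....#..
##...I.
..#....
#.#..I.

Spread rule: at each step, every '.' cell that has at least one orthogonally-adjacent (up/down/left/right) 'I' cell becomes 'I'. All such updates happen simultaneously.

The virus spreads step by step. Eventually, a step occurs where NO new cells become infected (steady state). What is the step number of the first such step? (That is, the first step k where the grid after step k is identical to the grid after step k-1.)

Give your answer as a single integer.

Answer: 7

Derivation:
Step 0 (initial): 3 infected
Step 1: +9 new -> 12 infected
Step 2: +7 new -> 19 infected
Step 3: +5 new -> 24 infected
Step 4: +3 new -> 27 infected
Step 5: +2 new -> 29 infected
Step 6: +2 new -> 31 infected
Step 7: +0 new -> 31 infected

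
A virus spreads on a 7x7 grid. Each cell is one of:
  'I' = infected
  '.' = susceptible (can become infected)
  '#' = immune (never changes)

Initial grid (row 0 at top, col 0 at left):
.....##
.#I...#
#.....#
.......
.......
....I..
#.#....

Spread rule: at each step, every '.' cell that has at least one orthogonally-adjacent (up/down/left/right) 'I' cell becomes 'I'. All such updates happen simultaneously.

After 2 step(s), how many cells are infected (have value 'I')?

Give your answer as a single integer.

Step 0 (initial): 2 infected
Step 1: +7 new -> 9 infected
Step 2: +13 new -> 22 infected

Answer: 22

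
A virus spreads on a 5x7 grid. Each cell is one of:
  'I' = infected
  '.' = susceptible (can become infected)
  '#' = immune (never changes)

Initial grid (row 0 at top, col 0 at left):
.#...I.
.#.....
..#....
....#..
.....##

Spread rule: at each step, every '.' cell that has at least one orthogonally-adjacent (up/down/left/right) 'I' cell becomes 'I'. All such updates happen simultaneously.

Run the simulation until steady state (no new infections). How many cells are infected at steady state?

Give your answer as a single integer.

Step 0 (initial): 1 infected
Step 1: +3 new -> 4 infected
Step 2: +4 new -> 8 infected
Step 3: +5 new -> 13 infected
Step 4: +3 new -> 16 infected
Step 5: +1 new -> 17 infected
Step 6: +2 new -> 19 infected
Step 7: +3 new -> 22 infected
Step 8: +3 new -> 25 infected
Step 9: +2 new -> 27 infected
Step 10: +1 new -> 28 infected
Step 11: +1 new -> 29 infected
Step 12: +0 new -> 29 infected

Answer: 29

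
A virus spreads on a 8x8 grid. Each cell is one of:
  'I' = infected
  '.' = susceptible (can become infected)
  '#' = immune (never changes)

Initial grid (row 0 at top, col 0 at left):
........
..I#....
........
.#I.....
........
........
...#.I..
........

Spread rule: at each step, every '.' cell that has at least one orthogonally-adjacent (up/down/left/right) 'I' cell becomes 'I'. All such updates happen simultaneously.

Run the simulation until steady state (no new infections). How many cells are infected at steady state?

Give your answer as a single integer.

Step 0 (initial): 3 infected
Step 1: +9 new -> 12 infected
Step 2: +15 new -> 27 infected
Step 3: +14 new -> 41 infected
Step 4: +9 new -> 50 infected
Step 5: +6 new -> 56 infected
Step 6: +4 new -> 60 infected
Step 7: +1 new -> 61 infected
Step 8: +0 new -> 61 infected

Answer: 61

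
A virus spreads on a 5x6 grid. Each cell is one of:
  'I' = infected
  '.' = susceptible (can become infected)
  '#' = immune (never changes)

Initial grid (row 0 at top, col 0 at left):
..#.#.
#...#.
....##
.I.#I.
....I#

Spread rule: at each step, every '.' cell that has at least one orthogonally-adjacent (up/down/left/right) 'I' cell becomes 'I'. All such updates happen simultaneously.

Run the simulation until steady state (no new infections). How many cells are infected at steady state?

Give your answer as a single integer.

Step 0 (initial): 3 infected
Step 1: +6 new -> 9 infected
Step 2: +5 new -> 14 infected
Step 3: +3 new -> 17 infected
Step 4: +2 new -> 19 infected
Step 5: +1 new -> 20 infected
Step 6: +0 new -> 20 infected

Answer: 20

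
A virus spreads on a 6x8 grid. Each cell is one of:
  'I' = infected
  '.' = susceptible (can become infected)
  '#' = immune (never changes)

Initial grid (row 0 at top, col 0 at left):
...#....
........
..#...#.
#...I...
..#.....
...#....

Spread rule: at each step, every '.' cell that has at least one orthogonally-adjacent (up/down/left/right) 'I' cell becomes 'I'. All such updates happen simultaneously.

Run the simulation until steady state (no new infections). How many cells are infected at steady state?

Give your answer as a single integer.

Answer: 42

Derivation:
Step 0 (initial): 1 infected
Step 1: +4 new -> 5 infected
Step 2: +8 new -> 13 infected
Step 3: +7 new -> 20 infected
Step 4: +8 new -> 28 infected
Step 5: +8 new -> 36 infected
Step 6: +5 new -> 41 infected
Step 7: +1 new -> 42 infected
Step 8: +0 new -> 42 infected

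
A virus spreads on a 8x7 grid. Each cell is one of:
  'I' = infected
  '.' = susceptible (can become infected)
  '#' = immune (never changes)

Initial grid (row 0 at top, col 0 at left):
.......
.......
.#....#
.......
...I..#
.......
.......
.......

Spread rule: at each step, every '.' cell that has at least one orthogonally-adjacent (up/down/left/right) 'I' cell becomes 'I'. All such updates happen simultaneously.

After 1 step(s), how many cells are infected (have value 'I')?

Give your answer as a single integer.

Answer: 5

Derivation:
Step 0 (initial): 1 infected
Step 1: +4 new -> 5 infected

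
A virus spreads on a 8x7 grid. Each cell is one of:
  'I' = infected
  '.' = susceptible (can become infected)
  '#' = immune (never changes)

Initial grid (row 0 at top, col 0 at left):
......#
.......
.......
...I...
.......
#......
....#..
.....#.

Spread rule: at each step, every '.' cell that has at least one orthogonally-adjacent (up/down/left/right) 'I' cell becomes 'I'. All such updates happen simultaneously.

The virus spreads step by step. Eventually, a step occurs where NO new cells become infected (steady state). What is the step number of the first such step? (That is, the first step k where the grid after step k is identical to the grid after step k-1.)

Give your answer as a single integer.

Answer: 8

Derivation:
Step 0 (initial): 1 infected
Step 1: +4 new -> 5 infected
Step 2: +8 new -> 13 infected
Step 3: +12 new -> 25 infected
Step 4: +12 new -> 37 infected
Step 5: +9 new -> 46 infected
Step 6: +4 new -> 50 infected
Step 7: +2 new -> 52 infected
Step 8: +0 new -> 52 infected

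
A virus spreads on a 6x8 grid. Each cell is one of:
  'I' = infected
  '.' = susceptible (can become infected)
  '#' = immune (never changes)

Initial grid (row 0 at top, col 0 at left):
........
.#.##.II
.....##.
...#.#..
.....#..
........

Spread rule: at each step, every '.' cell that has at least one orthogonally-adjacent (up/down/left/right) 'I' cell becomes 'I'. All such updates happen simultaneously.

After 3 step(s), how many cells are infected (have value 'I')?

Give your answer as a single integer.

Step 0 (initial): 2 infected
Step 1: +4 new -> 6 infected
Step 2: +2 new -> 8 infected
Step 3: +3 new -> 11 infected

Answer: 11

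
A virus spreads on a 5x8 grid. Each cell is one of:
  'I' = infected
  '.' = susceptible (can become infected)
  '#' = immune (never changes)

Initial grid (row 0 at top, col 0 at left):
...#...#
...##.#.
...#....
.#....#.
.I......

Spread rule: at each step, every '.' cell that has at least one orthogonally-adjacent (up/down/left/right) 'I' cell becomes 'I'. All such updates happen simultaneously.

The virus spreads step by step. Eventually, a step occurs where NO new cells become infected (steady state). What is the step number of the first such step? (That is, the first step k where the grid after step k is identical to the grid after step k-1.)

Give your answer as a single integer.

Answer: 10

Derivation:
Step 0 (initial): 1 infected
Step 1: +2 new -> 3 infected
Step 2: +3 new -> 6 infected
Step 3: +4 new -> 10 infected
Step 4: +5 new -> 15 infected
Step 5: +6 new -> 21 infected
Step 6: +3 new -> 24 infected
Step 7: +3 new -> 27 infected
Step 8: +2 new -> 29 infected
Step 9: +3 new -> 32 infected
Step 10: +0 new -> 32 infected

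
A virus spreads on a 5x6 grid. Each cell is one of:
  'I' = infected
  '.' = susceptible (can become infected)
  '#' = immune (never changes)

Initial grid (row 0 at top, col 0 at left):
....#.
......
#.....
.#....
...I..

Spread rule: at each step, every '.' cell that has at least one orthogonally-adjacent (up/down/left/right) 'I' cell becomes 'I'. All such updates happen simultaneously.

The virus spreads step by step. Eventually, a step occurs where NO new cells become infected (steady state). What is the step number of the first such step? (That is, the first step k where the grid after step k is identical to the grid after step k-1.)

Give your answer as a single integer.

Answer: 8

Derivation:
Step 0 (initial): 1 infected
Step 1: +3 new -> 4 infected
Step 2: +5 new -> 9 infected
Step 3: +5 new -> 14 infected
Step 4: +6 new -> 20 infected
Step 5: +3 new -> 23 infected
Step 6: +3 new -> 26 infected
Step 7: +1 new -> 27 infected
Step 8: +0 new -> 27 infected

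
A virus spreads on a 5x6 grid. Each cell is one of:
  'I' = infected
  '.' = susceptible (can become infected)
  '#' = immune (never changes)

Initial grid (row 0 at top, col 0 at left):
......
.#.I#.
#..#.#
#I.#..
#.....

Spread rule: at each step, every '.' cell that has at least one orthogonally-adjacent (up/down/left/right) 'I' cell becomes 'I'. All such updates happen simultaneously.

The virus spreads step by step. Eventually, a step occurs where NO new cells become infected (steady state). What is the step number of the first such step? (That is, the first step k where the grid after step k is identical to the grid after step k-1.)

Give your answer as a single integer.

Step 0 (initial): 2 infected
Step 1: +5 new -> 7 infected
Step 2: +4 new -> 11 infected
Step 3: +3 new -> 14 infected
Step 4: +3 new -> 17 infected
Step 5: +3 new -> 20 infected
Step 6: +2 new -> 22 infected
Step 7: +0 new -> 22 infected

Answer: 7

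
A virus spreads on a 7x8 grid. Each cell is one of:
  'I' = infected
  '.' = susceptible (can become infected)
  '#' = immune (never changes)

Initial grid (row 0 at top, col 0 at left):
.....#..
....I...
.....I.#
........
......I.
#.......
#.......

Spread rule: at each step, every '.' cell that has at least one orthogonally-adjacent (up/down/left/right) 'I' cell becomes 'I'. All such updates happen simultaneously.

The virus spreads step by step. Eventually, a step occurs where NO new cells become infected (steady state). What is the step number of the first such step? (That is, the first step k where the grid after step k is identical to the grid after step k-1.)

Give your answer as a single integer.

Answer: 8

Derivation:
Step 0 (initial): 3 infected
Step 1: +10 new -> 13 infected
Step 2: +10 new -> 23 infected
Step 3: +10 new -> 33 infected
Step 4: +8 new -> 41 infected
Step 5: +6 new -> 47 infected
Step 6: +4 new -> 51 infected
Step 7: +1 new -> 52 infected
Step 8: +0 new -> 52 infected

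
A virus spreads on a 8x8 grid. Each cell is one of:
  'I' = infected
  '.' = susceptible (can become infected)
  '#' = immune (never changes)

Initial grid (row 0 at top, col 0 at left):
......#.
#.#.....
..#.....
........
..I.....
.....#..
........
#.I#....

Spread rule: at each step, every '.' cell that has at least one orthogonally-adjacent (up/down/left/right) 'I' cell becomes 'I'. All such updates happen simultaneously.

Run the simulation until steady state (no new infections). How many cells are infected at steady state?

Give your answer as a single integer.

Answer: 57

Derivation:
Step 0 (initial): 2 infected
Step 1: +6 new -> 8 infected
Step 2: +8 new -> 16 infected
Step 3: +9 new -> 25 infected
Step 4: +8 new -> 33 infected
Step 5: +9 new -> 42 infected
Step 6: +9 new -> 51 infected
Step 7: +4 new -> 55 infected
Step 8: +1 new -> 56 infected
Step 9: +1 new -> 57 infected
Step 10: +0 new -> 57 infected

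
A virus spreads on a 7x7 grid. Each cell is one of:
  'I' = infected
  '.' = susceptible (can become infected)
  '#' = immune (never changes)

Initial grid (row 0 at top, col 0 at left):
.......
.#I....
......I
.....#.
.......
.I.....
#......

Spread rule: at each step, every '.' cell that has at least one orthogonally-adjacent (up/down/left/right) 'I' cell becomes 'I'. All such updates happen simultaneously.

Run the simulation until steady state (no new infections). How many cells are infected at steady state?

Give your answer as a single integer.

Step 0 (initial): 3 infected
Step 1: +10 new -> 13 infected
Step 2: +15 new -> 28 infected
Step 3: +12 new -> 40 infected
Step 4: +5 new -> 45 infected
Step 5: +1 new -> 46 infected
Step 6: +0 new -> 46 infected

Answer: 46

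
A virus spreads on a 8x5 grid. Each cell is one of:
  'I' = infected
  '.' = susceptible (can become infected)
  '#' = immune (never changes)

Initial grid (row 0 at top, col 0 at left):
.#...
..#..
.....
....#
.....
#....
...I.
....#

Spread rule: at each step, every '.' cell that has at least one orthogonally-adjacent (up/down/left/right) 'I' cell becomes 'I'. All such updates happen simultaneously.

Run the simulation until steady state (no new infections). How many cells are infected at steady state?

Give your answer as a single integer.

Step 0 (initial): 1 infected
Step 1: +4 new -> 5 infected
Step 2: +5 new -> 10 infected
Step 3: +6 new -> 16 infected
Step 4: +4 new -> 20 infected
Step 5: +5 new -> 25 infected
Step 6: +4 new -> 29 infected
Step 7: +4 new -> 33 infected
Step 8: +1 new -> 34 infected
Step 9: +1 new -> 35 infected
Step 10: +0 new -> 35 infected

Answer: 35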